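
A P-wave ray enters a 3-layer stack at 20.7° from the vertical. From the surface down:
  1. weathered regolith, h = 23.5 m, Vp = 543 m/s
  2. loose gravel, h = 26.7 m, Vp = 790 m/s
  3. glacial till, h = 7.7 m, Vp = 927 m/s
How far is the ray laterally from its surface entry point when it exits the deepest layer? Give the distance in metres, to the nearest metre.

p = sin θ₁/V₁ = sin 20.7°/543 = 6.5097e-04 s/m is conserved through the stack.
Layer 1: θ = 20.70°; offset = 23.5·tan 20.70° = 8.880 m.
Layer 2: sin θ = p·790 = 0.5143 → θ = 30.95°; offset = 26.7·tan 30.95° = 16.010 m.
Layer 3: sin θ = p·927 = 0.6034 → θ = 37.12°; offset = 7.7·tan 37.12° = 5.827 m.
Total horizontal offset = 30.717 m.

31 m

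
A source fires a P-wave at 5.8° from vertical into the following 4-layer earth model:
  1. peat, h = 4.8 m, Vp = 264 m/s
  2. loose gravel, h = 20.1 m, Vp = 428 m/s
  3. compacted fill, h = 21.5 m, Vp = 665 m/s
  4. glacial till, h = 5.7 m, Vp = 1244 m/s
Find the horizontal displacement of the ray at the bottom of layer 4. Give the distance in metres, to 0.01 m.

Apply Snell's law at each interface; in layer i the horizontal offset is hᵢ·tan θᵢ.
Layer 1: θ = 5.80°; offset = 4.8·tan 5.80° = 0.4876 m.
Layer 2: sin θ = 428·sin 5.8°/264 = 0.1638, θ = 9.43°; offset = 20.1·tan 9.43° = 3.3382 m.
Layer 3: sin θ = 665·sin 5.8°/264 = 0.2546, θ = 14.75°; offset = 21.5·tan 14.75° = 5.6594 m.
Layer 4: sin θ = 1244·sin 5.8°/264 = 0.4762, θ = 28.44°; offset = 5.7·tan 28.44° = 3.0867 m.
Total horizontal offset = 12.5718 m.

12.57 m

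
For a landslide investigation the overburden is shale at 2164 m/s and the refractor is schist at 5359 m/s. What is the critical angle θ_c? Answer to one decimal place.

At critical incidence the refracted ray runs along the interface (θ₂ = 90°), so sin θ_c = V₁/V₂.
θ_c = arcsin(2164/5359) = arcsin 0.4038 = 23.82°.

23.8°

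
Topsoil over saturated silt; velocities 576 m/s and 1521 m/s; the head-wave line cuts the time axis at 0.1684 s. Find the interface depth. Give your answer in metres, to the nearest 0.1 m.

52.4 m

θ_c = arcsin(576/1521) = 22.25°; cos θ_c = 0.9255.
tᵢ = 2h cos θ_c/V₁ ⇒ h = tᵢ·V₁/(2 cos θ_c) = 0.1684·576/(2·0.9255) = 52.40 m.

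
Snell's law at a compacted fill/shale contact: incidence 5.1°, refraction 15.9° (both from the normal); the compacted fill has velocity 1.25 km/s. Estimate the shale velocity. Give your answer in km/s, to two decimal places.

3.85 km/s

sin 5.1° = 0.0889; sin 15.9° = 0.2740.
V₂ = V₁·(sin θ₂/sin θ₁) = 1.25·(0.2740/0.0889) = 3.85 km/s.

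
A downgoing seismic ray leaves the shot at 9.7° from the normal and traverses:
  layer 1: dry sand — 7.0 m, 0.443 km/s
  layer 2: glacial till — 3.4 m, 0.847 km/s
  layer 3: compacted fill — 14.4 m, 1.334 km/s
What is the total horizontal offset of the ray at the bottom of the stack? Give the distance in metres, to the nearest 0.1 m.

10.8 m

Apply Snell's law at each interface; in layer i the horizontal offset is hᵢ·tan θᵢ.
Layer 1: θ = 9.70°; offset = 7.0·tan 9.70° = 1.197 m.
Layer 2: sin θ = 0.847·sin 9.7°/0.443 = 0.3221, θ = 18.79°; offset = 3.4·tan 18.79° = 1.157 m.
Layer 3: sin θ = 1.334·sin 9.7°/0.443 = 0.5074, θ = 30.49°; offset = 14.4·tan 30.49° = 8.478 m.
Total horizontal offset = 10.832 m.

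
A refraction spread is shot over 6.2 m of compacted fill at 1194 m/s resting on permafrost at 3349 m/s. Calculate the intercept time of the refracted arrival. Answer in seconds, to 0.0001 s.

θ_c = arcsin(V₁/V₂) = arcsin(1194/3349) = 20.89°; cos θ_c = 0.9343.
tᵢ = 2h·cos θ_c / V₁ = 2·6.2·0.9343 / 1194 = 0.00970 s.

0.0097 s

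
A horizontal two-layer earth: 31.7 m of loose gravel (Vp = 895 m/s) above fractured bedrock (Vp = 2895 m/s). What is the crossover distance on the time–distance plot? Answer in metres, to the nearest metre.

θ_c = arcsin(895/2895) = 18.01°, so cos θ_c = 0.9510 and tᵢ = 2h cos θ_c/V₁ = 0.0674 s.
At crossover x/V₁ = x/V₂ + tᵢ ⇒ x = tᵢ/(1/V₁ − 1/V₂) = 0.06737/(1.1173e-03 − 3.4542e-04) = 87.28 m.

87 m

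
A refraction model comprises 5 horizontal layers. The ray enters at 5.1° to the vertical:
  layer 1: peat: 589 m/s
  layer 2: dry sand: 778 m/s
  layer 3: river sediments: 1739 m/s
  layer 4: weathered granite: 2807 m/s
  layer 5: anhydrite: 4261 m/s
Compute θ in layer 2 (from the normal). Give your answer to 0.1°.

6.7°

Ray parameter p = sin 5.1° / 589 = 1.5092e-04 s/m.
sin θ_2 = p·V_2 = 1.5092e-04 × 778 = 0.1174.
θ_2 = arcsin 0.1174 = 6.74°.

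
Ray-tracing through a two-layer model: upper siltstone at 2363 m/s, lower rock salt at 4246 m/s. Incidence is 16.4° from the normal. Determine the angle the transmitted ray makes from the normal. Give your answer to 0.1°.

sin θ₁/V₁ = sin θ₂/V₂ ⇒ sin θ₂ = 4246·sin 16.4°/2363 = 4246·0.2823/2363 = 0.5073.
θ₂ = arcsin 0.5073 = 30.49° from the normal.

30.5°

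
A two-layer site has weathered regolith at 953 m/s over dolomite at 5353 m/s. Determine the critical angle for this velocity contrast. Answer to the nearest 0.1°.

10.3°

At critical incidence the refracted ray runs along the interface (θ₂ = 90°), so sin θ_c = V₁/V₂.
θ_c = arcsin(953/5353) = arcsin 0.1780 = 10.26°.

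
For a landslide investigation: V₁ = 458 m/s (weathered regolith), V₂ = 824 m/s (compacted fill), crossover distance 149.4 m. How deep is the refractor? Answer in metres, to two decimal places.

39.91 m

h = (x_cross/2)·√((V₂−V₁)/(V₂+V₁)).
(V₂−V₁)/(V₂+V₁) = (824−458)/(824+458) = 0.2855; √ = 0.5343.
h = (149.4/2)·0.5343 = 39.91 m.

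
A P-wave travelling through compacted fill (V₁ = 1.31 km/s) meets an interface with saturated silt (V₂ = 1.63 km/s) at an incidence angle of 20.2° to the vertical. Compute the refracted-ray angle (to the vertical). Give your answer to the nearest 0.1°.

Snell's law: sin θ₂ = (V₂/V₁)·sin θ₁ = (1.63/1.31)·sin 20.2° = 0.4296.
θ₂ = arcsin 0.4296 = 25.45° from the normal.

25.4°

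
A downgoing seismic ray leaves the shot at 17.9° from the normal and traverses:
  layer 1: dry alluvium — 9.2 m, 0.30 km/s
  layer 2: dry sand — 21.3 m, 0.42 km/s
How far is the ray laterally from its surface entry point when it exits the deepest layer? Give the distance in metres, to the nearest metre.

13 m

Apply Snell's law at each interface; in layer i the horizontal offset is hᵢ·tan θᵢ.
Layer 1: θ = 17.90°; offset = 9.2·tan 17.90° = 2.972 m.
Layer 2: sin θ = 0.42·sin 17.9°/0.30 = 0.4303, θ = 25.49°; offset = 21.3·tan 25.49° = 10.153 m.
Total horizontal offset = 13.125 m.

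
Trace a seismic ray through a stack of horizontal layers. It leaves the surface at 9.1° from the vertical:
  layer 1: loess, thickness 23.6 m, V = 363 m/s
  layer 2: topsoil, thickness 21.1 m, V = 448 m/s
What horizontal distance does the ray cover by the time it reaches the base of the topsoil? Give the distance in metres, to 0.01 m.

7.98 m

Apply Snell's law at each interface; in layer i the horizontal offset is hᵢ·tan θᵢ.
Layer 1: θ = 9.10°; offset = 23.6·tan 9.10° = 3.7801 m.
Layer 2: sin θ = 448·sin 9.1°/363 = 0.1952, θ = 11.26°; offset = 21.1·tan 11.26° = 4.1993 m.
Summing the layer offsets gives 7.9794 m.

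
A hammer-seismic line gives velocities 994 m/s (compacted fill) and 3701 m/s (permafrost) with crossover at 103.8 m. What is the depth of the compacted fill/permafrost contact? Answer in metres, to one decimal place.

39.4 m

x_cross = 2h·√((V₂+V₁)/(V₂−V₁)) → h = x_cross / (2·√((V₂+V₁)/(V₂−V₁))).
√((V₂+V₁)/(V₂−V₁)) = √((3701+994)/(3701−994)) = 1.3170.
h = 103.8 / (2·1.3170) = 39.41 m.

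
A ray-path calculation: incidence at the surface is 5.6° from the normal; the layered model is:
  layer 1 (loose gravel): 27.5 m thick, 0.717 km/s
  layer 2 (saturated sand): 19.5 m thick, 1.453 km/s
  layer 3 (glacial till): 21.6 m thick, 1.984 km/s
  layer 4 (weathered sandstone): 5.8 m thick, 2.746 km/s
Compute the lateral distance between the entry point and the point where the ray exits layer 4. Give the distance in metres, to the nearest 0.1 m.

15.0 m

Apply Snell's law at each interface; in layer i the horizontal offset is hᵢ·tan θᵢ.
Layer 1: θ = 5.60°; offset = 27.5·tan 5.60° = 2.696 m.
Layer 2: sin θ = 1.453·sin 5.6°/0.717 = 0.1978, θ = 11.41°; offset = 19.5·tan 11.41° = 3.934 m.
Layer 3: sin θ = 1.984·sin 5.6°/0.717 = 0.2700, θ = 15.67°; offset = 21.6·tan 15.67° = 6.057 m.
Layer 4: sin θ = 2.746·sin 5.6°/0.717 = 0.3737, θ = 21.95°; offset = 5.8·tan 21.95° = 2.337 m.
Total horizontal offset = 15.025 m.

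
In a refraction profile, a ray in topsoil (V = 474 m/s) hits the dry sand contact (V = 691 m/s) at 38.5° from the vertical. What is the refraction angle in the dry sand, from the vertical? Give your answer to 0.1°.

65.2°

sin θ₁/V₁ = sin θ₂/V₂ ⇒ sin θ₂ = 691·sin 38.5°/474 = 691·0.6225/474 = 0.9075.
θ₂ = sin⁻¹(0.9075) = 65.16° (from vertical).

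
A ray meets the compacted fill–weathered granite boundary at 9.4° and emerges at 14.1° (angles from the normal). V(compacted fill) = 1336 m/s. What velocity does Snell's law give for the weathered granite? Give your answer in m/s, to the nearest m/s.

1993 m/s

Snell's law: sin 9.4°/V₁ = sin 14.1°/V₂.
V₂ = V₁·sin 14.1°/sin 9.4° = 1336 × 1.4916 = 1992.76 m/s.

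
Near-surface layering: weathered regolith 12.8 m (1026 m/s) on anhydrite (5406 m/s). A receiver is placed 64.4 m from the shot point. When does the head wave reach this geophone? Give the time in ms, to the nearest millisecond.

36 ms

θ_c = arcsin(V₁/V₂) = arcsin(1026/5406) = 10.94°, cos θ_c = 0.9818.
Intercept time tᵢ = 2h cos θ_c / V₁ = 2·12.8·0.9818/1026 = 0.02450 s.
t = x/V₂ + tᵢ = 64.4/5406 + 0.02450 = 0.03641 s.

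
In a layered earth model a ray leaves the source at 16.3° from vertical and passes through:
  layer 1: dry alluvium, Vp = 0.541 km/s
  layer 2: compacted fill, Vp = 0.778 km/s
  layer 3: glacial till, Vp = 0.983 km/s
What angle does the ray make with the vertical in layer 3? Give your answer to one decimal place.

30.7°

Snell's law across each interface conserves sin θ / V, so sin θ_3 = V_3·sin θ₁/V₁.
sin θ_3 = 0.983 × sin 16.3° / 0.541 = 0.5100.
θ_3 = 30.66° from the vertical.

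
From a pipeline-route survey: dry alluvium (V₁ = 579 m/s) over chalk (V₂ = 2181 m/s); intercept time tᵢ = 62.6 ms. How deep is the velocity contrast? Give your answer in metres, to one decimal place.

18.8 m

h = tᵢ·V₁·V₂ / (2·√(V₂²−V₁²)).
√(V₂²−V₁²) = √(2181² − 579²) = 2102.7 m/s.
h = 0.0626 s × 579 × 2181 / (2 × 2102.7) = 18.80 m.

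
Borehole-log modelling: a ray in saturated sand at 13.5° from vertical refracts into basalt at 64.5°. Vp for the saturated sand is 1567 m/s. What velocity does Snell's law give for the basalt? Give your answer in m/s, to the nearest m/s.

Snell's law: sin 13.5°/V₁ = sin 64.5°/V₂.
V₂ = V₁·sin 64.5°/sin 13.5° = 1567 × 3.8664 = 6058.60 m/s.

6059 m/s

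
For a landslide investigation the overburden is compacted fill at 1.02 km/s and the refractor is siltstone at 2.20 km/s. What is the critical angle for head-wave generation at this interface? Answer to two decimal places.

Critical incidence: sin θ_c = V₁/V₂ = 1.02/2.20 = 0.4636.
θ_c = arcsin 0.4636 = 27.62°.

27.62°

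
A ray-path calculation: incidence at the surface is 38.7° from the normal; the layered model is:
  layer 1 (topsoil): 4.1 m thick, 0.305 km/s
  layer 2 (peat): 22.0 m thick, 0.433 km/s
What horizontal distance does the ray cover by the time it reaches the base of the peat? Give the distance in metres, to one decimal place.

Apply Snell's law at each interface; in layer i the horizontal offset is hᵢ·tan θᵢ.
Layer 1: θ = 38.70°; offset = 4.1·tan 38.70° = 3.285 m.
Layer 2: sin θ = 0.433·sin 38.7°/0.305 = 0.8876, θ = 62.58°; offset = 22.0·tan 62.58° = 42.403 m.
Σ offsets = 45.687 m.

45.7 m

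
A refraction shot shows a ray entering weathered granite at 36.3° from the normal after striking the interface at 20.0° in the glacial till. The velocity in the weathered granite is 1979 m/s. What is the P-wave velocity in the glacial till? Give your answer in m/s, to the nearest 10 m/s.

Snell's law: sin 20.0°/V₁ = sin 36.3°/V₂.
V₁ = V₂·sin 20.0°/sin 36.3° = 1979 × 0.5777 = 1143.32 m/s.

1140 m/s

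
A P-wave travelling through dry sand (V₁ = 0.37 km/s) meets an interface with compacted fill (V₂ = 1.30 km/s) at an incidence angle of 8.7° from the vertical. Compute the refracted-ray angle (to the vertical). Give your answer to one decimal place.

sin θ₁/V₁ = sin θ₂/V₂ ⇒ sin θ₂ = 1.30·sin 8.7°/0.37 = 1.30·0.1513/0.37 = 0.5315.
θ₂ = arcsin 0.5315 = 32.10° from the normal.

32.1°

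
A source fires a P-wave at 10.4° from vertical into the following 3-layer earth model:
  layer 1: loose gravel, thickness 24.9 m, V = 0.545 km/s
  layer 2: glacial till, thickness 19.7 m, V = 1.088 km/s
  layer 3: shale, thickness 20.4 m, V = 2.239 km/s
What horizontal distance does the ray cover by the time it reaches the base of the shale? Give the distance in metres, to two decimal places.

Apply Snell's law at each interface; in layer i the horizontal offset is hᵢ·tan θᵢ.
Layer 1: θ = 10.40°; offset = 24.9·tan 10.40° = 4.5700 m.
Layer 2: sin θ = 1.088·sin 10.4°/0.545 = 0.3604, θ = 21.12°; offset = 19.7·tan 21.12° = 7.6108 m.
Layer 3: sin θ = 2.239·sin 10.4°/0.545 = 0.7416, θ = 47.87°; offset = 20.4·tan 47.87° = 22.5530 m.
Σ offsets = 34.7338 m.

34.73 m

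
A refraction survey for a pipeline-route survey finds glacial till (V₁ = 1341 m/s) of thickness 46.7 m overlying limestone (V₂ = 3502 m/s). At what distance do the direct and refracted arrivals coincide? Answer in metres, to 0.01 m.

θ_c = arcsin(1341/3502) = 22.51°, so cos θ_c = 0.9238 and tᵢ = 2h cos θ_c/V₁ = 0.0643 s.
At crossover x/V₁ = x/V₂ + tᵢ ⇒ x = tᵢ/(1/V₁ − 1/V₂) = 0.06434/(7.4571e-04 − 2.8555e-04) = 139.82 m.

139.82 m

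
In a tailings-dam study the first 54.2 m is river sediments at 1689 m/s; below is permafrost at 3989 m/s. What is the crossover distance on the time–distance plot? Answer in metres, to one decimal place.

x_cross = 2h·√((V₂+V₁)/(V₂−V₁)).
(V₂+V₁)/(V₂−V₁) = (3989+1689)/(3989−1689) = 2.4687; √ = 1.5712.
x_cross = 2·54.2·1.5712 = 170.32 m.

170.3 m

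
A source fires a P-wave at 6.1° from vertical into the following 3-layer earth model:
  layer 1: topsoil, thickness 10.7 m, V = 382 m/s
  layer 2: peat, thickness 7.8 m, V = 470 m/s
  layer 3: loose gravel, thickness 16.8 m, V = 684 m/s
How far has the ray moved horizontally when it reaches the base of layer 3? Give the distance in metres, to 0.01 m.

5.43 m

Ray parameter p = sin 6.1° / 382 m/s = 2.7818e-04 s/m.
Layer 1: θ = 6.10°; offset = 10.7·tan 6.10° = 1.1435 m.
Layer 2: sin θ = p·470 = 0.1307 → θ = 7.51°; offset = 7.8·tan 7.51° = 1.0286 m.
Layer 3: sin θ = p·684 = 0.1903 → θ = 10.97°; offset = 16.8·tan 10.97° = 3.2561 m.
Σ offsets = 5.4282 m.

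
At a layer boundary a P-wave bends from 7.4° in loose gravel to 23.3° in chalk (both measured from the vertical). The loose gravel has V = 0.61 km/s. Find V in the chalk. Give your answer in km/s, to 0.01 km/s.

1.87 km/s

sin 7.4° = 0.1288; sin 23.3° = 0.3955.
V₂ = V₁·(sin θ₂/sin θ₁) = 0.61·(0.3955/0.1288) = 1.87 km/s.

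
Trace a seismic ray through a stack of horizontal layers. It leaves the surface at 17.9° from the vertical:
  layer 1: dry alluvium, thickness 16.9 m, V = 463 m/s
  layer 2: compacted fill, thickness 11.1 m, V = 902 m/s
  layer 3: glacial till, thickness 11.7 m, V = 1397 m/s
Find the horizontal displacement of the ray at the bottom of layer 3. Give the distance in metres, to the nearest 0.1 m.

Apply Snell's law at each interface; in layer i the horizontal offset is hᵢ·tan θᵢ.
Layer 1: θ = 17.90°; offset = 16.9·tan 17.90° = 5.459 m.
Layer 2: sin θ = 902·sin 17.9°/463 = 0.5988, θ = 36.78°; offset = 11.1·tan 36.78° = 8.299 m.
Layer 3: sin θ = 1397·sin 17.9°/463 = 0.9274, θ = 68.03°; offset = 11.7·tan 68.03° = 29.002 m.
Total horizontal offset = 42.760 m.

42.8 m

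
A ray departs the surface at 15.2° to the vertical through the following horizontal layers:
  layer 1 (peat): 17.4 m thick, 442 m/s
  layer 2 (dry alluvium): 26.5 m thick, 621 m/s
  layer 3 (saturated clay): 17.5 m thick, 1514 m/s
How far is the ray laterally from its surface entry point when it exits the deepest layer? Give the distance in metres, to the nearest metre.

Ray parameter p = sin 15.2° / 442 m/s = 5.9319e-04 s/m.
Layer 1: θ = 15.20°; offset = 17.4·tan 15.20° = 4.727 m.
Layer 2: sin θ = p·621 = 0.3684 → θ = 21.62°; offset = 26.5·tan 21.62° = 10.500 m.
Layer 3: sin θ = p·1514 = 0.8981 → θ = 63.91°; offset = 17.5·tan 63.91° = 35.734 m.
Σ offsets = 50.962 m.

51 m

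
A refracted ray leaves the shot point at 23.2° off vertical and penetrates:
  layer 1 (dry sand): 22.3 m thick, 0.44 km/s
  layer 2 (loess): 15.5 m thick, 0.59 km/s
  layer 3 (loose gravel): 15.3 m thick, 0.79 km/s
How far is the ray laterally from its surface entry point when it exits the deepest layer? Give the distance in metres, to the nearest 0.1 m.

34.5 m

p = sin θ₁/V₁ = sin 23.2°/0.44 = 8.9532e-01 s/km is conserved through the stack.
Layer 1: θ = 23.20°; offset = 22.3·tan 23.20° = 9.558 m.
Layer 2: sin θ = p·0.59 = 0.5282 → θ = 31.89°; offset = 15.5·tan 31.89° = 9.643 m.
Layer 3: sin θ = p·0.79 = 0.7073 → θ = 45.02°; offset = 15.3·tan 45.02° = 15.309 m.
Total horizontal offset = 34.509 m.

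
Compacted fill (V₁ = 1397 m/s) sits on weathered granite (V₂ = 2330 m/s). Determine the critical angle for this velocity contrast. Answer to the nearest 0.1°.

36.8°

Critical incidence: sin θ_c = V₁/V₂ = 1397/2330 = 0.5996.
θ_c = arcsin 0.5996 = 36.84°.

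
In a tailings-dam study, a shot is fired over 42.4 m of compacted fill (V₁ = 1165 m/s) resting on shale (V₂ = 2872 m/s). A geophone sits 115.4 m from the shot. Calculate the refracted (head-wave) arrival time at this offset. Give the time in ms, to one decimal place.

106.7 ms

t = x/V₂ + 2h·√(V₂²−V₁²)/(V₁V₂).
√(V₂²−V₁²) = √(2872²−1165²) = 2625.1 m/s; delay term = 2·42.4·2625.1/(1165·2872) = 0.06653 s.
t = 115.4/2872 + 0.06653 = 0.10671 s.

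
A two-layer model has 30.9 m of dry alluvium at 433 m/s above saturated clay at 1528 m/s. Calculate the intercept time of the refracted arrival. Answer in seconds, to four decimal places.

0.1369 s

θ_c = arcsin(V₁/V₂) = arcsin(433/1528) = 16.46°; cos θ_c = 0.9590.
tᵢ = 2h·cos θ_c / V₁ = 2·30.9·0.9590 / 433 = 0.13687 s.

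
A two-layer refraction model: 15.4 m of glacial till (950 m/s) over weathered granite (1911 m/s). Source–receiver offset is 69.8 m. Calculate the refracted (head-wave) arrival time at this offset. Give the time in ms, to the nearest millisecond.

65 ms

θ_c = arcsin(V₁/V₂) = arcsin(950/1911) = 29.81°, cos θ_c = 0.8677.
Intercept time tᵢ = 2h cos θ_c / V₁ = 2·15.4·0.8677/950 = 0.02813 s.
t = x/V₂ + tᵢ = 69.8/1911 + 0.02813 = 0.06466 s.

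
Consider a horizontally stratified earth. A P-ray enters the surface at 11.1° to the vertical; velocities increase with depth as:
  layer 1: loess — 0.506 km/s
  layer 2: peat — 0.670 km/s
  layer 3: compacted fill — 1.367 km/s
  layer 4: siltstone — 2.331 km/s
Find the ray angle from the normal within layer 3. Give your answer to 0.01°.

Ray parameter p = sin 11.1° / 0.506 = 3.8048e-01 s/km.
sin θ_3 = p·V_3 = 3.8048e-01 × 1.367 = 0.5201.
θ_3 = 31.34° from the vertical.

31.34°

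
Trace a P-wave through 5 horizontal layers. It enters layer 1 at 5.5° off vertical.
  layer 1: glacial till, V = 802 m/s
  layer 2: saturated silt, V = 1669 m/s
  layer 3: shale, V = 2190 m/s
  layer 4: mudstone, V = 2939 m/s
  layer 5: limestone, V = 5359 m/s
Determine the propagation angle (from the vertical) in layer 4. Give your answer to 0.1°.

20.6°

Snell's law across each interface conserves sin θ / V, so sin θ_4 = V_4·sin θ₁/V₁.
sin θ_4 = 2939 × sin 5.5° / 802 = 0.3512.
θ_4 = 20.56° from the vertical.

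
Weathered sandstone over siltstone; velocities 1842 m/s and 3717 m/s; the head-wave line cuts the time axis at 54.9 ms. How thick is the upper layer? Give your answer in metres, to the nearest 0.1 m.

θ_c = arcsin(1842/3717) = 29.71°; cos θ_c = 0.8686.
tᵢ = 2h cos θ_c/V₁ ⇒ h = tᵢ·V₁/(2 cos θ_c) = 0.0549·1842/(2·0.8686) = 58.21 m.

58.2 m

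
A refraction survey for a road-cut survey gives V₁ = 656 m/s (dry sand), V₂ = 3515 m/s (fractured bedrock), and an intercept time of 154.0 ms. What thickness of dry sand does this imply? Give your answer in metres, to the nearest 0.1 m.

51.4 m

h = tᵢ·V₁·V₂ / (2·√(V₂²−V₁²)).
√(V₂²−V₁²) = √(3515² − 656²) = 3453.2 m/s.
h = 0.154 s × 656 × 3515 / (2 × 3453.2) = 51.42 m.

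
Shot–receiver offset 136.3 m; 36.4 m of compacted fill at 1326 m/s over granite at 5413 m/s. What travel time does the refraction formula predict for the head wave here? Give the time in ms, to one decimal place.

78.4 ms

θ_c = arcsin(V₁/V₂) = arcsin(1326/5413) = 14.18°, cos θ_c = 0.9695.
Intercept time tᵢ = 2h cos θ_c / V₁ = 2·36.4·0.9695/1326 = 0.05323 s.
t = x/V₂ + tᵢ = 136.3/5413 + 0.05323 = 0.07841 s.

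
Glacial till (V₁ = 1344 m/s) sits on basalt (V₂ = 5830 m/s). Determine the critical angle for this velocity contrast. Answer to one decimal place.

At critical incidence the refracted ray runs along the interface (θ₂ = 90°), so sin θ_c = V₁/V₂.
θ_c = arcsin(1344/5830) = arcsin 0.2305 = 13.33°.

13.3°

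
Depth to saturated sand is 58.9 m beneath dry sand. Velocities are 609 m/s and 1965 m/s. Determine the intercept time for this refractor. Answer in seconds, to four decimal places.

0.1839 s

θ_c = arcsin(V₁/V₂) = arcsin(609/1965) = 18.05°; cos θ_c = 0.9508.
tᵢ = 2h·cos θ_c / V₁ = 2·58.9·0.9508 / 609 = 0.18391 s.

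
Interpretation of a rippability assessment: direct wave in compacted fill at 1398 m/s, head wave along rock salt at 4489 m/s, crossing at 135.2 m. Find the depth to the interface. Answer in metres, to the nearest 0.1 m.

49.0 m

x_cross = 2h·√((V₂+V₁)/(V₂−V₁)) → h = x_cross / (2·√((V₂+V₁)/(V₂−V₁))).
√((V₂+V₁)/(V₂−V₁)) = √((4489+1398)/(4489−1398)) = 1.3801.
h = 135.2 / (2·1.3801) = 48.98 m.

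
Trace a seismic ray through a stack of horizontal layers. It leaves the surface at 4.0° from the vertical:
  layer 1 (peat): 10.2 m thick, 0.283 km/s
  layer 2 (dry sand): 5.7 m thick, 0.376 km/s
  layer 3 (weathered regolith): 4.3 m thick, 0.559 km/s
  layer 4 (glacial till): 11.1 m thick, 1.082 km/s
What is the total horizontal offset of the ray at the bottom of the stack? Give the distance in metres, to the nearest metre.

5 m

Apply Snell's law at each interface; in layer i the horizontal offset is hᵢ·tan θᵢ.
Layer 1: θ = 4.00°; offset = 10.2·tan 4.00° = 0.713 m.
Layer 2: sin θ = 0.376·sin 4.0°/0.283 = 0.0927, θ = 5.32°; offset = 5.7·tan 5.32° = 0.531 m.
Layer 3: sin θ = 0.559·sin 4.0°/0.283 = 0.1378, θ = 7.92°; offset = 4.3·tan 7.92° = 0.598 m.
Layer 4: sin θ = 1.082·sin 4.0°/0.283 = 0.2667, θ = 15.47°; offset = 11.1·tan 15.47° = 3.072 m.
Σ offsets = 4.914 m.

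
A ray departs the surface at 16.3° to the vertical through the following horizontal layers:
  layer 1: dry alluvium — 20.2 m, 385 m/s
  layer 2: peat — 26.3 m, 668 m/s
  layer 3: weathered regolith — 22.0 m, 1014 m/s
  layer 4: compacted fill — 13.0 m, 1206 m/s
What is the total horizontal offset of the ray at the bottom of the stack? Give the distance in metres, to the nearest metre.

Ray parameter p = sin 16.3° / 385 m/s = 7.2900e-04 s/m.
Layer 1: θ = 16.30°; offset = 20.2·tan 16.30° = 5.907 m.
Layer 2: sin θ = p·668 = 0.4870 → θ = 29.14°; offset = 26.3·tan 29.14° = 14.664 m.
Layer 3: sin θ = p·1014 = 0.7392 → θ = 47.66°; offset = 22.0·tan 47.66° = 24.147 m.
Layer 4: sin θ = p·1206 = 0.8792 → θ = 61.54°; offset = 13.0·tan 61.54° = 23.986 m.
Total horizontal offset = 68.704 m.

69 m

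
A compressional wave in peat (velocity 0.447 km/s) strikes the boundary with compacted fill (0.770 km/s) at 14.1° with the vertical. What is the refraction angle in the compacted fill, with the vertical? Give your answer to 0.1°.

24.8°

Snell's law: sin θ₂ = (V₂/V₁)·sin θ₁ = (0.770/0.447)·sin 14.1° = 0.4197.
θ₂ = arcsin 0.4197 = 24.81° from the normal.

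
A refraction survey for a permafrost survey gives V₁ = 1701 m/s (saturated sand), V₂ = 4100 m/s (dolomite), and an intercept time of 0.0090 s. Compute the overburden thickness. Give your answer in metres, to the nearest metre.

h = tᵢ·V₁·V₂ / (2·√(V₂²−V₁²)).
√(V₂²−V₁²) = √(4100² − 1701²) = 3730.5 m/s.
h = 0.009 s × 1701 × 4100 / (2 × 3730.5) = 8.41 m.

8 m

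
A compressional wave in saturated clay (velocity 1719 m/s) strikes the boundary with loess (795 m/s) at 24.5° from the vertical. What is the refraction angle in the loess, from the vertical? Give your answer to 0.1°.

11.1°

Snell's law: sin θ₂ = (V₂/V₁)·sin θ₁ = (795/1719)·sin 24.5° = 0.1918.
θ₂ = arcsin 0.1918 = 11.06° from the normal.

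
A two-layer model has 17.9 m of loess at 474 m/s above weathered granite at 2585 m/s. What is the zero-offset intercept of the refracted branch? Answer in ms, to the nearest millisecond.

74 ms

θ_c = arcsin(V₁/V₂) = arcsin(474/2585) = 10.57°; cos θ_c = 0.9830.
tᵢ = 2h·cos θ_c / V₁ = 2·17.9·0.9830 / 474 = 0.07425 s.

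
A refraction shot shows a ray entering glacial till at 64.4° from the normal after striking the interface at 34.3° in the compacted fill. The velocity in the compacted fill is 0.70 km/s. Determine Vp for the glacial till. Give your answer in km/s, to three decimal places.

1.120 km/s

Snell's law: sin 34.3°/V₁ = sin 64.4°/V₂.
V₂ = V₁·sin 64.4°/sin 34.3° = 0.70 × 1.6003 = 1.120 km/s.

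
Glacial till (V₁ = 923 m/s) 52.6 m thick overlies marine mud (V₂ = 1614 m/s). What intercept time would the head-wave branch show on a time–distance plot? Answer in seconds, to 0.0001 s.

0.0935 s

θ_c = arcsin(V₁/V₂) = arcsin(923/1614) = 34.88°; cos θ_c = 0.8203.
tᵢ = 2h·cos θ_c / V₁ = 2·52.6·0.8203 / 923 = 0.09350 s.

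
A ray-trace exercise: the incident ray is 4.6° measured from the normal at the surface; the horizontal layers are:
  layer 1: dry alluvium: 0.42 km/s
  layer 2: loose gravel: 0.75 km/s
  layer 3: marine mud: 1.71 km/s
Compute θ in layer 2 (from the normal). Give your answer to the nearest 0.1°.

Snell's law across each interface conserves sin θ / V, so sin θ_2 = V_2·sin θ₁/V₁.
sin θ_2 = 0.75 × sin 4.6° / 0.42 = 0.1432.
θ_2 = 8.23° from the vertical.

8.2°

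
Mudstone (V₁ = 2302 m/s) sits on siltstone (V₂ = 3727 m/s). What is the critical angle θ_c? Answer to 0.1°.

38.1°

Critical incidence: sin θ_c = V₁/V₂ = 2302/3727 = 0.6177.
θ_c = arcsin 0.6177 = 38.15°.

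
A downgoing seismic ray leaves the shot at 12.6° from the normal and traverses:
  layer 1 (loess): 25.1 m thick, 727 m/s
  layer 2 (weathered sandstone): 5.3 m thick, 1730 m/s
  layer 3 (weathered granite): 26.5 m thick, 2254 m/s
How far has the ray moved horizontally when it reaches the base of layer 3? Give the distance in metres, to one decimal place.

p = sin θ₁/V₁ = sin 12.6°/727 = 3.0006e-04 s/m is conserved through the stack.
Layer 1: θ = 12.60°; offset = 25.1·tan 12.60° = 5.611 m.
Layer 2: sin θ = p·1730 = 0.5191 → θ = 31.27°; offset = 5.3·tan 31.27° = 3.219 m.
Layer 3: sin θ = p·2254 = 0.6763 → θ = 42.56°; offset = 26.5·tan 42.56° = 24.332 m.
Σ offsets = 33.161 m.

33.2 m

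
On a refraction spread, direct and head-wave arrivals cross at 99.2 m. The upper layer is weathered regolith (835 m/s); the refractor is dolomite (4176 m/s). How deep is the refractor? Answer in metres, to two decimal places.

x_cross = 2h·√((V₂+V₁)/(V₂−V₁)) → h = x_cross / (2·√((V₂+V₁)/(V₂−V₁))).
√((V₂+V₁)/(V₂−V₁)) = √((4176+835)/(4176−835)) = 1.2247.
h = 99.2 / (2·1.2247) = 40.50 m.

40.50 m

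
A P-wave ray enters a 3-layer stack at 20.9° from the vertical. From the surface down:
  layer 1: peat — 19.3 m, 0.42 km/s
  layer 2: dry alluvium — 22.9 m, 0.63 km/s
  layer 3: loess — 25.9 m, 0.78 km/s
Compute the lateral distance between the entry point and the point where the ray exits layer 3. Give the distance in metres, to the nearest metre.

Apply Snell's law at each interface; in layer i the horizontal offset is hᵢ·tan θᵢ.
Layer 1: θ = 20.90°; offset = 19.3·tan 20.90° = 7.370 m.
Layer 2: sin θ = 0.63·sin 20.9°/0.42 = 0.5351, θ = 32.35°; offset = 22.9·tan 32.35° = 14.505 m.
Layer 3: sin θ = 0.78·sin 20.9°/0.42 = 0.6625, θ = 41.49°; offset = 25.9·tan 41.49° = 22.908 m.
Summing the layer offsets gives 44.783 m.

45 m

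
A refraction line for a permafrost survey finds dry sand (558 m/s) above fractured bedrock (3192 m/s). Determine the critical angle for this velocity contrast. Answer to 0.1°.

At critical incidence the refracted ray runs along the interface (θ₂ = 90°), so sin θ_c = V₁/V₂.
θ_c = arcsin(558/3192) = arcsin 0.1748 = 10.07°.

10.1°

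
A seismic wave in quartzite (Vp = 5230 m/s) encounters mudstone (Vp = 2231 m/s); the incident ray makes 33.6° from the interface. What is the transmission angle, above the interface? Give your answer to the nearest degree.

69°

Convert to the normal: θ₁ = 90° − 33.6° = 56.4°.
sin θ₁/V₁ = sin θ₂/V₂ ⇒ sin θ₂ = 2231·sin 56.4°/5230 = 2231·0.8329/5230 = 0.3553.
θ₂ = sin⁻¹(0.3553) = 20.81° (from vertical).
From the interface: 90° − 20.81° = 69.19°.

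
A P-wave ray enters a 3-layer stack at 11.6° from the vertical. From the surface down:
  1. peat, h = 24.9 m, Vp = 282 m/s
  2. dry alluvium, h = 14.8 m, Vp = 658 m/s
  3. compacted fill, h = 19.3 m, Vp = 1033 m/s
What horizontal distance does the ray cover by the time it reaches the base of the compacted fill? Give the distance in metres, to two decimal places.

Apply Snell's law at each interface; in layer i the horizontal offset is hᵢ·tan θᵢ.
Layer 1: θ = 11.60°; offset = 24.9·tan 11.60° = 5.1112 m.
Layer 2: sin θ = 658·sin 11.6°/282 = 0.4692, θ = 27.98°; offset = 14.8·tan 27.98° = 7.8631 m.
Layer 3: sin θ = 1033·sin 11.6°/282 = 0.7366, θ = 47.44°; offset = 19.3·tan 47.44° = 21.0182 m.
Summing the layer offsets gives 33.9925 m.

33.99 m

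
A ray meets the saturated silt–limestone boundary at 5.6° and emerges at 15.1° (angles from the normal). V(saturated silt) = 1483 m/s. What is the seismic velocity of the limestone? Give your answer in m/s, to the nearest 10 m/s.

3960 m/s

sin 5.6° = 0.0976; sin 15.1° = 0.2605.
V₂ = V₁·(sin θ₂/sin θ₁) = 1483·(0.2605/0.0976) = 3958.97 m/s.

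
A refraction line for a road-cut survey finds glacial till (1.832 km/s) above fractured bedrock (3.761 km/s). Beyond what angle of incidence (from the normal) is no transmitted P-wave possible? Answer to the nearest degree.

29°

Critical incidence: sin θ_c = V₁/V₂ = 1.832/3.761 = 0.4871.
θ_c = arcsin 0.4871 = 29.15°.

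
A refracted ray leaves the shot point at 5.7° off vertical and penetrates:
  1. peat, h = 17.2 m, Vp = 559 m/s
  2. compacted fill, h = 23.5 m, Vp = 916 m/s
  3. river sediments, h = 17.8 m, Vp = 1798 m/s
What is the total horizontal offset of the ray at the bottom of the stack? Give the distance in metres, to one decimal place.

11.6 m

Apply Snell's law at each interface; in layer i the horizontal offset is hᵢ·tan θᵢ.
Layer 1: θ = 5.70°; offset = 17.2·tan 5.70° = 1.717 m.
Layer 2: sin θ = 916·sin 5.7°/559 = 0.1627, θ = 9.37°; offset = 23.5·tan 9.37° = 3.876 m.
Layer 3: sin θ = 1798·sin 5.7°/559 = 0.3195, θ = 18.63°; offset = 17.8·tan 18.63° = 6.001 m.
Total horizontal offset = 11.594 m.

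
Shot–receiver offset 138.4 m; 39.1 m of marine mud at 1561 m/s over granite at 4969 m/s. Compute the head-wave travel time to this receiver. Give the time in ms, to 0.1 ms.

75.4 ms

θ_c = arcsin(V₁/V₂) = arcsin(1561/4969) = 18.31°, cos θ_c = 0.9494.
Intercept time tᵢ = 2h cos θ_c / V₁ = 2·39.1·0.9494/1561 = 0.04756 s.
t = x/V₂ + tᵢ = 138.4/4969 + 0.04756 = 0.07541 s.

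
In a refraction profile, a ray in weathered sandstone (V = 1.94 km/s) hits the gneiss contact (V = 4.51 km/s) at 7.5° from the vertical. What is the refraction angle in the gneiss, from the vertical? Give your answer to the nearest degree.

sin θ₁/V₁ = sin θ₂/V₂ ⇒ sin θ₂ = 4.51·sin 7.5°/1.94 = 4.51·0.1305/1.94 = 0.3034.
θ₂ = arcsin 0.3034 = 17.66° from the normal.

18°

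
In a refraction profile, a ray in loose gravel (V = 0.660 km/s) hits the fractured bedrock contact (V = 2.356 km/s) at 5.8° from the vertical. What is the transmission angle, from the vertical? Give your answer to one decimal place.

sin θ₁/V₁ = sin θ₂/V₂ ⇒ sin θ₂ = 2.356·sin 5.8°/0.660 = 2.356·0.1011/0.660 = 0.3607.
θ₂ = sin⁻¹(0.3607) = 21.15° (from vertical).

21.1°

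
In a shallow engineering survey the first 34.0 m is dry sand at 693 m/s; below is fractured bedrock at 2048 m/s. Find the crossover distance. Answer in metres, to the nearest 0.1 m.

96.7 m

x_cross = 2h·√((V₂+V₁)/(V₂−V₁)).
(V₂+V₁)/(V₂−V₁) = (2048+693)/(2048−693) = 2.0229; √ = 1.4223.
x_cross = 2·34.0·1.4223 = 96.71 m.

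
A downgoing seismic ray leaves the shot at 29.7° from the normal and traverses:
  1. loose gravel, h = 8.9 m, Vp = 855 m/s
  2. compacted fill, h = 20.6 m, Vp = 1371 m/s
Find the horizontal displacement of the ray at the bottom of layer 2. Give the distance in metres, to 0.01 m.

32.03 m

Ray parameter p = sin 29.7° / 855 m/s = 5.7948e-04 s/m.
Layer 1: θ = 29.70°; offset = 8.9·tan 29.70° = 5.0765 m.
Layer 2: sin θ = p·1371 = 0.7945 → θ = 52.61°; offset = 20.6·tan 52.61° = 26.9490 m.
Σ offsets = 32.0255 m.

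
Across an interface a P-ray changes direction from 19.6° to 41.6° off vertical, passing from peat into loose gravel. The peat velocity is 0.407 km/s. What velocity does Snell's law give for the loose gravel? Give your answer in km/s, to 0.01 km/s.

0.81 km/s

sin 19.6° = 0.3355; sin 41.6° = 0.6639.
V₂ = V₁·(sin θ₂/sin θ₁) = 0.407·(0.6639/0.3355) = 0.81 km/s.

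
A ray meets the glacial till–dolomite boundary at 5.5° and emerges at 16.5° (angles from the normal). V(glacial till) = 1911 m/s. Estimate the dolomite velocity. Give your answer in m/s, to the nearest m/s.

5663 m/s

Snell's law: sin 5.5°/V₁ = sin 16.5°/V₂.
V₂ = V₁·sin 16.5°/sin 5.5° = 1911 × 2.9633 = 5662.78 m/s.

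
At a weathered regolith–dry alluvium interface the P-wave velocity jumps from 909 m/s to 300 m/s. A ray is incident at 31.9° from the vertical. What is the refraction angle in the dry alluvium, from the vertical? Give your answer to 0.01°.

Snell's law: sin θ₂ = (V₂/V₁)·sin θ₁ = (300/909)·sin 31.9° = 0.1744.
θ₂ = sin⁻¹(0.1744) = 10.04° (from vertical).

10.04°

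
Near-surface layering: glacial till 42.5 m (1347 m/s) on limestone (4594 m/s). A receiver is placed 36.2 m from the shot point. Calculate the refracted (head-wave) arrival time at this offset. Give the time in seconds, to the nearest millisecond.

t = x/V₂ + 2h·√(V₂²−V₁²)/(V₁V₂).
√(V₂²−V₁²) = √(4594²−1347²) = 4392.1 m/s; delay term = 2·42.5·4392.1/(1347·4594) = 0.06033 s.
t = 36.2/4594 + 0.06033 = 0.06821 s.

0.068 s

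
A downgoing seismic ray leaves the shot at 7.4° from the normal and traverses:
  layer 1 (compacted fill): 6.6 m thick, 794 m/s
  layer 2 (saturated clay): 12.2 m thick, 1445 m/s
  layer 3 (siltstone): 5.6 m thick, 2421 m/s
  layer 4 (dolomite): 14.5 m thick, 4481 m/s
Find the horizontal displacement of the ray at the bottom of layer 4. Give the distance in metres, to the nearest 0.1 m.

Ray parameter p = sin 7.4° / 794 m/s = 1.6221e-04 s/m.
Layer 1: θ = 7.40°; offset = 6.6·tan 7.40° = 0.857 m.
Layer 2: sin θ = p·1445 = 0.2344 → θ = 13.56°; offset = 12.2·tan 13.56° = 2.942 m.
Layer 3: sin θ = p·2421 = 0.3927 → θ = 23.12°; offset = 5.6·tan 23.12° = 2.391 m.
Layer 4: sin θ = p·4481 = 0.7269 → θ = 46.62°; offset = 14.5·tan 46.62° = 15.346 m.
Total horizontal offset = 21.536 m.

21.5 m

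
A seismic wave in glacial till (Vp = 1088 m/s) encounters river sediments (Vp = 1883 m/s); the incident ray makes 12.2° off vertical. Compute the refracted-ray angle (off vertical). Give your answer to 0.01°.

Snell's law: sin θ₂ = (V₂/V₁)·sin θ₁ = (1883/1088)·sin 12.2° = 0.3657.
θ₂ = sin⁻¹(0.3657) = 21.45° (from vertical).

21.45°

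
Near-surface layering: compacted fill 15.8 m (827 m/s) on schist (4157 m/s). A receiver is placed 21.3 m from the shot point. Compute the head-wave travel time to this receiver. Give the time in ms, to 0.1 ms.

42.6 ms

t = x/V₂ + 2h·√(V₂²−V₁²)/(V₁V₂).
√(V₂²−V₁²) = √(4157²−827²) = 4073.9 m/s; delay term = 2·15.8·4073.9/(827·4157) = 0.03745 s.
t = 21.3/4157 + 0.03745 = 0.04257 s.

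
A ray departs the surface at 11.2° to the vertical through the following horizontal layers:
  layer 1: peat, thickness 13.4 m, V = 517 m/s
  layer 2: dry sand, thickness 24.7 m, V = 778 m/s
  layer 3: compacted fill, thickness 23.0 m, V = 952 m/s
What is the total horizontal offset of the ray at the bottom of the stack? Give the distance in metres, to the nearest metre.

19 m

p = sin θ₁/V₁ = sin 11.2°/517 = 3.7570e-04 s/m is conserved through the stack.
Layer 1: θ = 11.20°; offset = 13.4·tan 11.20° = 2.653 m.
Layer 2: sin θ = p·778 = 0.2923 → θ = 17.00°; offset = 24.7·tan 17.00° = 7.549 m.
Layer 3: sin θ = p·952 = 0.3577 → θ = 20.96°; offset = 23.0·tan 20.96° = 8.809 m.
Σ offsets = 19.011 m.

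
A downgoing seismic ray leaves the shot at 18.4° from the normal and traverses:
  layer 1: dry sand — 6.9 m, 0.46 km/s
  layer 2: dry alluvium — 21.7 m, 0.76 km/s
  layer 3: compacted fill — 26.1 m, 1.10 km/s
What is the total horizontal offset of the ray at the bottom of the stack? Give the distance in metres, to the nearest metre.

46 m

Apply Snell's law at each interface; in layer i the horizontal offset is hᵢ·tan θᵢ.
Layer 1: θ = 18.40°; offset = 6.9·tan 18.40° = 2.295 m.
Layer 2: sin θ = 0.76·sin 18.4°/0.46 = 0.5215, θ = 31.43°; offset = 21.7·tan 31.43° = 13.263 m.
Layer 3: sin θ = 1.10·sin 18.4°/0.46 = 0.7548, θ = 49.01°; offset = 26.1·tan 49.01° = 30.034 m.
Σ offsets = 45.593 m.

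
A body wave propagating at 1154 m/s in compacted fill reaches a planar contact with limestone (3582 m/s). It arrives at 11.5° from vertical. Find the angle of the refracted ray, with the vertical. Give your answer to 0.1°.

38.2°

sin θ₁/V₁ = sin θ₂/V₂ ⇒ sin θ₂ = 3582·sin 11.5°/1154 = 3582·0.1994/1154 = 0.6188.
θ₂ = arcsin 0.6188 = 38.23° from the normal.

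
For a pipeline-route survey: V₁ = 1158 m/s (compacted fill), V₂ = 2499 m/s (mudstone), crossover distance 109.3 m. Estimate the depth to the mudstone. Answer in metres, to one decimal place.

33.1 m

h = (x_cross/2)·√((V₂−V₁)/(V₂+V₁)).
(V₂−V₁)/(V₂+V₁) = (2499−1158)/(2499+1158) = 0.3667; √ = 0.6056.
h = (109.3/2)·0.6056 = 33.09 m.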